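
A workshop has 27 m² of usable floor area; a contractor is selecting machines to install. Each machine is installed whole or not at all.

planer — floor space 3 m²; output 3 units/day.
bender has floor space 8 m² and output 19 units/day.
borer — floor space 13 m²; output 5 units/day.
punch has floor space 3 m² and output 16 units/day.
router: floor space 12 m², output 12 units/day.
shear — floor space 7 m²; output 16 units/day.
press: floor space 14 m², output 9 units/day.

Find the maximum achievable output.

planer + bender + punch + shear: floor space 3 + 8 + 3 + 7 = 21 ≤ 27, output 3 + 19 + 16 + 16 = 54.
bender + punch + shear: floor space 8 + 3 + 7 = 18 ≤ 27, output 19 + 16 + 16 = 51.
planer + bender + punch + router: floor space 3 + 8 + 3 + 12 = 26 ≤ 27, output 3 + 19 + 16 + 12 = 50.
Best is planer, bender, punch, and shear with total output 54.

54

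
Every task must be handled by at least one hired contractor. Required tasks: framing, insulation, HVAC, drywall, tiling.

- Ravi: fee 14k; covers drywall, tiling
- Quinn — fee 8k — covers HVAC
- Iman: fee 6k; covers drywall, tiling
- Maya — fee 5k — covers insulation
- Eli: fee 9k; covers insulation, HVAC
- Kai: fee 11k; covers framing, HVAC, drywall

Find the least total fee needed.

The greedy cost-per-new-task heuristic would pick Iman, Eli, and Kai for 26, but a cheaper cover exists.
Choose Iman, Maya, and Kai: together they cover framing, insulation, HVAC, drywall, tiling — every task.
Total fee: 6 + 5 + 11 = 22.
No cover costs less than 22.

22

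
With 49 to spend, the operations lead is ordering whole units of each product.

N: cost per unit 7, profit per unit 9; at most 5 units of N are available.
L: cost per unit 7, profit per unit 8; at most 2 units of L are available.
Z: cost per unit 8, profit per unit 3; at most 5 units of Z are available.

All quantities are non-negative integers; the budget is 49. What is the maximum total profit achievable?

61

N has the best ratio (9/7); taking only N gives at most 5×9 = 45 (stopped by the supply cap of 5).
Mixing does better — 5×N and 2×L: cost 49 ≤ 49, profit 5·9 + 2·8 = 61.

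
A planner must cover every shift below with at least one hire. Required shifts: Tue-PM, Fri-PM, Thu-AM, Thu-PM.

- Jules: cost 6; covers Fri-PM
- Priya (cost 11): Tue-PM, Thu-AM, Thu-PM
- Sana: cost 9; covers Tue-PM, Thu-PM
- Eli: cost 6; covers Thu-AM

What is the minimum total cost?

This is a weighted set-cover instance.
Choose Jules and Priya: together they cover Tue-PM, Fri-PM, Thu-AM, Thu-PM — every shift.
Total cost: 6 + 11 = 17.
No cover costs less than 17.

17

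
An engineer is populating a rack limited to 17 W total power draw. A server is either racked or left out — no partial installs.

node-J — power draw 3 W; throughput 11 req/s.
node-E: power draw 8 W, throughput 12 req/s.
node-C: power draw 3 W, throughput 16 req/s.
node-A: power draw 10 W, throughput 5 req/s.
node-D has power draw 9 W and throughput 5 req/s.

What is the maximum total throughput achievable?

Allowing fractional choices, the relaxed optimum would be about 40.7, but servers are indivisible.
node-J + node-E + node-C: power draw 3 + 8 + 3 = 14 ≤ 17, throughput 11 + 12 + 16 = 39.
node-J + node-C + node-D: power draw 3 + 3 + 9 = 15 ≤ 17, throughput 11 + 16 + 5 = 32.
node-J + node-C + node-A: power draw 3 + 3 + 10 = 16 ≤ 17, throughput 11 + 16 + 5 = 32.
Best is node-J, node-E, and node-C with total throughput 39.

39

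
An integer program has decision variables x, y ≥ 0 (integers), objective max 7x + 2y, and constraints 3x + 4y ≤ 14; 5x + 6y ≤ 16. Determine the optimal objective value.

(x,y)=(3,0) is feasible, giving 21.
(x,y)=(2,1) is feasible, giving 16.
No feasible integer point exceeds 21.

21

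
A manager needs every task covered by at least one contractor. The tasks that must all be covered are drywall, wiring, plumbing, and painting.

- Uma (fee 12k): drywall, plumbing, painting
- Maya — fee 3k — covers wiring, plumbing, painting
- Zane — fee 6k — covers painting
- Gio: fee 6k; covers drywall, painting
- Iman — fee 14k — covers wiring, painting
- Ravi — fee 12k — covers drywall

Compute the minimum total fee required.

9

Choose Maya and Gio: together they cover drywall, wiring, plumbing, painting — every task.
Total fee: 3 + 6 = 9.
No cover costs less than 9.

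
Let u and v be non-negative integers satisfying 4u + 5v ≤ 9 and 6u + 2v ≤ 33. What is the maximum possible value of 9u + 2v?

18

(u,v)=(2,0) is feasible, giving 18.
(u,v)=(1,1) is feasible, giving 11.
Maximum is 18 at (u,v)=(2,0).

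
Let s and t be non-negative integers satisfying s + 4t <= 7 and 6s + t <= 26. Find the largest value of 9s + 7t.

(s,t)=(4,0): 1·4+4·0=4≤7, 6·4+1·0=24≤26, objective 36.
(s,t)=(3,1): 1·3+4·1=7≤7, 6·3+1·1=19≤26, objective 34.
The best lattice point is (4,0), giving 36.

36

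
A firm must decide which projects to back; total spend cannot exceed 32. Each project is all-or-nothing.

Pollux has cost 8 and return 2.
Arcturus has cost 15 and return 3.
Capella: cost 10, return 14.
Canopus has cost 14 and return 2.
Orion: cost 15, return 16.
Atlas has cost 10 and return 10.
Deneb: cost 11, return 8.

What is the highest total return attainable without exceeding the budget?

32

Allowing fractional choices, the relaxed optimum would be about 37.0, but projects are indivisible.
Capella + Orion: cost 10 + 15 = 25 ≤ 32, return 14 + 16 = 30.
Capella + Atlas + Deneb: cost 10 + 10 + 11 = 31 ≤ 32, return 14 + 10 + 8 = 32.
Best is Capella, Atlas, and Deneb with total return 32.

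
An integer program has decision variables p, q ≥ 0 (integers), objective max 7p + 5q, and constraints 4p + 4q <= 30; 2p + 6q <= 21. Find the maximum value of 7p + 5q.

Relaxing integrality, the LP optimum is 52.50 at (p,q) = (7.5, 0), which is not an integer point.
(p,q)=(7,0): 4·7+4·0=28≤30, 2·7+6·0=14≤21, objective 49.
(p,q)=(6,1): 4·6+4·1=28≤30, 2·6+6·1=18≤21, objective 47.
(p,q)=(6,0): 4·6+4·0=24≤30, 2·6+6·0=12≤21, objective 42.
Maximum is 49 at (p,q)=(7,0).

49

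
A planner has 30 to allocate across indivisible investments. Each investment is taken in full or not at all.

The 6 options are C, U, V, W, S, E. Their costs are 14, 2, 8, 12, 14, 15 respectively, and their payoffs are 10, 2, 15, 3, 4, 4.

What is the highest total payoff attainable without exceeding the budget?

27

Treat it as a binary knapsack problem.
U + V + S: cost 2 + 8 + 14 = 24 ≤ 30, payoff 2 + 15 + 4 = 21.
C + V: cost 14 + 8 = 22 ≤ 30, payoff 10 + 15 = 25.
C + U + V: cost 14 + 2 + 8 = 24 ≤ 30, payoff 10 + 2 + 15 = 27.
Best is C, U, and V with total payoff 27.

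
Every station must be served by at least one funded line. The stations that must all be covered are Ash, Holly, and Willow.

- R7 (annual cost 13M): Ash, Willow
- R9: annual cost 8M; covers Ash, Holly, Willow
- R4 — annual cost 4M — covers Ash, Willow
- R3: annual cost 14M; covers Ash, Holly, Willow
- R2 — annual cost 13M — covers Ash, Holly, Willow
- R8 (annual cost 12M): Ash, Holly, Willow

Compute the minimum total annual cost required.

8

The greedy cost-per-new-station heuristic would pick R4 and R9 for 12, but a cheaper cover exists.
R9 alone covers Ash, Holly, Willow — every station.
Total annual cost: 8.
No cover costs less than 8.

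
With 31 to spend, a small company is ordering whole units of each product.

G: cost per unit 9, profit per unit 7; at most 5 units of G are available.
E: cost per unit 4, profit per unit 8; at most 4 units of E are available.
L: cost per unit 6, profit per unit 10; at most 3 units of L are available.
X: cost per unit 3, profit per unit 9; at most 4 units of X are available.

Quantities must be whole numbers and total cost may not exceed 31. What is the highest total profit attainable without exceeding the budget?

70

Take 3×E, 1×L, and 4×X: cost 30 ≤ 31, profit 3·8 + 1·10 + 4·9 = 70.
X has the best ratio (9/3) and is taken to its limit of 4; remaining capacity is filled optimally with the others.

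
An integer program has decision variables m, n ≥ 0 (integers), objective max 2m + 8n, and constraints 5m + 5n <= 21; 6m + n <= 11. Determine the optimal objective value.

32

(m,n)=(0,4): 5·0+5·4=20≤21, 6·0+1·4=4≤11, objective 32.
(m,n)=(1,3): 5·1+5·3=20≤21, 6·1+1·3=9≤11, objective 26.
(m,n)=(0,3): 5·0+5·3=15≤21, 6·0+1·3=3≤11, objective 24.
No feasible integer point exceeds 32.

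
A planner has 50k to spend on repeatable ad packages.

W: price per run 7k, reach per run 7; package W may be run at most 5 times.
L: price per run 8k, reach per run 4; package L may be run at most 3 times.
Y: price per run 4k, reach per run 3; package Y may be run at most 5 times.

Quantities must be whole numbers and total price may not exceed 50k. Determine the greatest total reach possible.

This is a bounded integer knapsack.
4×W and 5×Y: price 48 ≤ 50, reach 4·7 + 5·3 = 43.
5×W and 3×Y: price 47 ≤ 50, reach 5·7 + 3·3 = 44.
Best is 44.

44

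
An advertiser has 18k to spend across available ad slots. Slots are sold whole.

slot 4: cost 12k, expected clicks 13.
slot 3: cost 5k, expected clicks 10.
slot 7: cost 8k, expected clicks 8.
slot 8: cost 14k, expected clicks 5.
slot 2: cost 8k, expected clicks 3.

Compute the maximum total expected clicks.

23

Allowing fractional choices, the relaxed optimum would be about 24.0, but ad slots are indivisible.
slot 3 + slot 7: cost 5 + 8 = 13 ≤ 18, expected clicks 10 + 8 = 18.
slot 4 + slot 3: cost 12 + 5 = 17 ≤ 18, expected clicks 13 + 10 = 23.
slot 4: cost 12 ≤ 18, expected clicks 13.
Best is slot 4 and slot 3 with total expected clicks 23.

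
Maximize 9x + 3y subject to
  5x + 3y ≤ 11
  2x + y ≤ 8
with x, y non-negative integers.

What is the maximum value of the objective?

18

Relaxing integrality, the LP optimum is 19.80 at (x,y) = (2.2, 0), which is not an integer point.
(x,y)=(2,0) is feasible, giving 18.
(x,y)=(1,1) is feasible, giving 12.
(x,y)=(1,0) is feasible, giving 9.
The best lattice point is (2,0), giving 18.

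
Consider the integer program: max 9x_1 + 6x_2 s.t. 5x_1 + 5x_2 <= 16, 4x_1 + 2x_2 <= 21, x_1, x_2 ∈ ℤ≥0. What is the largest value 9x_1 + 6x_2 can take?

27

(x_1,x_2)=(3,0) is feasible, giving 27.
(x_1,x_2)=(2,1) is feasible, giving 24.
(x_1,x_2)=(2,0) is feasible, giving 18.
No feasible integer point exceeds 27.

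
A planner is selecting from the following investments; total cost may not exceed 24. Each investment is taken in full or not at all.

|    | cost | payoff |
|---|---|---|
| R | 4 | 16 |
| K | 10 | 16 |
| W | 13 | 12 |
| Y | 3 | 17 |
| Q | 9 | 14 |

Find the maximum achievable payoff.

Allowing fractional choices, the relaxed optimum would be about 59.9, but investments are indivisible.
R + Y + Q: cost 4 + 3 + 9 = 16 ≤ 24, payoff 16 + 17 + 14 = 47.
K + Y + Q: cost 10 + 3 + 9 = 22 ≤ 24, payoff 16 + 17 + 14 = 47.
R + K + Y: cost 4 + 10 + 3 = 17 ≤ 24, payoff 16 + 16 + 17 = 49.
Best is R, K, and Y with total payoff 49.

49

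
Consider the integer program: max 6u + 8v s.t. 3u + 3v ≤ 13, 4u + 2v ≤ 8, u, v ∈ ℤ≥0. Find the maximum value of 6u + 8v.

(u,v)=(0,4): 3·0+3·4=12≤13, 4·0+2·4=8≤8, objective 32.
(u,v)=(0,3): 3·0+3·3=9≤13, 4·0+2·3=6≤8, objective 24.
No feasible integer point exceeds 32.

32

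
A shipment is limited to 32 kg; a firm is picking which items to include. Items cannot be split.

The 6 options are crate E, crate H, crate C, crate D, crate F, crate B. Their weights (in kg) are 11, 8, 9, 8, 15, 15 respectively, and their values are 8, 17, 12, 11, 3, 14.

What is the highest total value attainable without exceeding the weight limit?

43

Take crate H, crate C, and crate B: weight 8 + 9 + 15 = 32 ≤ 32, value 17 + 12 + 14 = 43.
No other feasible combination does better.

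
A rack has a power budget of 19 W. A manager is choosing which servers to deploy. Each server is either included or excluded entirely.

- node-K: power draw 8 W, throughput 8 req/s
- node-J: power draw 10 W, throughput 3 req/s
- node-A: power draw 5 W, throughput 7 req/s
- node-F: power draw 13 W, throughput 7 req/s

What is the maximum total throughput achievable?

node-A + node-F: power draw 5 + 13 = 18 ≤ 19, throughput 7 + 7 = 14.
node-K + node-A: power draw 8 + 5 = 13 ≤ 19, throughput 8 + 7 = 15.
Best is node-K and node-A with total throughput 15.

15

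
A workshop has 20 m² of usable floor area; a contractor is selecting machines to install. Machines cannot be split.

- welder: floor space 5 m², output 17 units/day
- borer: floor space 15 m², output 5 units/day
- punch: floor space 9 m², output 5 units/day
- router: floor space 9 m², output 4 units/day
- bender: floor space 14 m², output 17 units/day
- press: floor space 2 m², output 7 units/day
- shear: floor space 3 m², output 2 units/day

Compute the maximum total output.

34

Take welder and bender: floor space 5 + 14 = 19 ≤ 20, output 17 + 17 = 34.
No other feasible combination does better.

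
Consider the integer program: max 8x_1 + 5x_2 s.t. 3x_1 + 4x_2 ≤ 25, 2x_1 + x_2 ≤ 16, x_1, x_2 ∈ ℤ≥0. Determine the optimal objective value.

64

Relaxing integrality, the LP optimum is 64.40 at (x_1,x_2) = (7.8, 0.4), which is not an integer point.
(x_1,x_2)=(8,0): 3·8+4·0=24≤25, 2·8+1·0=16≤16, objective 64.
(x_1,x_2)=(7,1): 3·7+4·1=25≤25, 2·7+1·1=15≤16, objective 61.
Maximum is 64 at (x_1,x_2)=(8,0).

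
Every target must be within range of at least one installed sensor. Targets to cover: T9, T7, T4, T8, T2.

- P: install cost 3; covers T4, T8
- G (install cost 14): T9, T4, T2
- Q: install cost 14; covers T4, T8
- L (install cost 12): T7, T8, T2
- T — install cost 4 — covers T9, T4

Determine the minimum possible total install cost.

This is an integer covering problem.
Choose L and T: together they cover T9, T7, T4, T8, T2 — every target.
Total install cost: 12 + 4 = 16.

16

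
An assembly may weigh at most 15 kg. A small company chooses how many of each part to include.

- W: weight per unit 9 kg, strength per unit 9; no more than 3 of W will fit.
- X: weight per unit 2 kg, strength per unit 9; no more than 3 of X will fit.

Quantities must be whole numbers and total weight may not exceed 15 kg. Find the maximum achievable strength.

36

Take 1×W and 3×X: weight 15 ≤ 15, strength 1·9 + 3·9 = 36.
X has the best ratio (9/2) and is taken to its limit of 3; remaining capacity is filled optimally with the others.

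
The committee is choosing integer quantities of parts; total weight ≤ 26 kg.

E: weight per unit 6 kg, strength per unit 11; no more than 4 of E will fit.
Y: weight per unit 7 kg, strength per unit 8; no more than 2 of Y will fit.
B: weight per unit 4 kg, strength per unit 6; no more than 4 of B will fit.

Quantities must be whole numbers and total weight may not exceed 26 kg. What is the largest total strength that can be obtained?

3×E and 2×B: weight 26 ≤ 26, strength 3·11 + 2·6 = 45.
4×E: weight 24 ≤ 26, strength 4·11 = 44.
Best is 45.

45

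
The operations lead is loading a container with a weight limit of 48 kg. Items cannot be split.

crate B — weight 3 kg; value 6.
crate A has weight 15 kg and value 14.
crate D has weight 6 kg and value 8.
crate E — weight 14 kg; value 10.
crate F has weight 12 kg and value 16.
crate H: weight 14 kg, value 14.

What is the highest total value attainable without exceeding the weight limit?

52

Allowing fractional choices, the relaxed optimum would be about 56.1, but items are indivisible.
crate A + crate D + crate F + crate H: weight 15 + 6 + 12 + 14 = 47 ≤ 48, value 14 + 8 + 16 + 14 = 52.
crate B + crate A + crate F + crate H: weight 3 + 15 + 12 + 14 = 44 ≤ 48, value 6 + 14 + 16 + 14 = 50.
Best is crate A, crate D, crate F, and crate H with total value 52.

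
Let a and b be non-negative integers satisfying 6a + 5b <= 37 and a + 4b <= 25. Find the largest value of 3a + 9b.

57

Relaxing integrality, the LP optimum is 57.16 at (a,b) = (1.21, 5.95), which is not an integer point.
(a,b)=(1,6): 6·1+5·6=36≤37, 1·1+4·6=25≤25, objective 57.
(a,b)=(0,6): 6·0+5·6=30≤37, 1·0+4·6=24≤25, objective 54.
(a,b)=(2,5): 6·2+5·5=37≤37, 1·2+4·5=22≤25, objective 51.
No feasible integer point exceeds 57.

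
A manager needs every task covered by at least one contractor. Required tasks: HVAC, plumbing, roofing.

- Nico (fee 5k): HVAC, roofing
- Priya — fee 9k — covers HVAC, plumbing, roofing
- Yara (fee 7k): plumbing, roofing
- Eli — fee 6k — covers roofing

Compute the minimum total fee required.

The greedy cost-per-new-task heuristic would pick Nico and Yara for 12, but a cheaper cover exists.
Priya alone covers HVAC, plumbing, roofing — every task.
Total fee: 9.
No cover costs less than 9.

9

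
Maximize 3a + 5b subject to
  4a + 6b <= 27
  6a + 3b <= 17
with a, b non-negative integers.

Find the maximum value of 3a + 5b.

The continuous relaxation peaks at (0, 4.5) with value 22.50; rounding to a feasible lattice point costs some objective.
(a,b)=(0,4): 4·0+6·4=24≤27, 6·0+3·4=12≤17, objective 20.
(a,b)=(1,3): 4·1+6·3=22≤27, 6·1+3·3=15≤17, objective 18.
(a,b)=(0,3): 4·0+6·3=18≤27, 6·0+3·3=9≤17, objective 15.
The best lattice point is (0,4), giving 20.

20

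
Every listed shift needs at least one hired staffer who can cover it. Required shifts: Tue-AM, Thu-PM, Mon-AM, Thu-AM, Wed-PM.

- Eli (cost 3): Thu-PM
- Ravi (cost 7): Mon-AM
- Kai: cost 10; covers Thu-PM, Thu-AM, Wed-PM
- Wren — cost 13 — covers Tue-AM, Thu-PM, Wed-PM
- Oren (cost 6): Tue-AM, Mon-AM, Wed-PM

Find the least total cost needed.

16

The greedy cost-per-new-shift heuristic would pick Oren, Eli, and Kai for 19, but a cheaper cover exists.
Choose Kai and Oren: together they cover Tue-AM, Thu-PM, Mon-AM, Thu-AM, Wed-PM — every shift.
Total cost: 10 + 6 = 16.
No cover costs less than 16.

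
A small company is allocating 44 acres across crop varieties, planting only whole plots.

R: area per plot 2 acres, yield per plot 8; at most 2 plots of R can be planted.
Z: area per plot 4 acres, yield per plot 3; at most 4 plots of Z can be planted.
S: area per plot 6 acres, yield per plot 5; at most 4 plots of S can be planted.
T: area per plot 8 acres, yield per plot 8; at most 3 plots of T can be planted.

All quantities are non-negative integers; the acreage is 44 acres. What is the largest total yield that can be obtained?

53

R has the best ratio (8/2); taking only R gives at most 2×8 = 16 (stopped by the supply cap of 2).
Mixing does better — 2×R, 1×Z, 2×S, and 3×T: area 44 ≤ 44, yield 2·8 + 1·3 + 2·5 + 3·8 = 53.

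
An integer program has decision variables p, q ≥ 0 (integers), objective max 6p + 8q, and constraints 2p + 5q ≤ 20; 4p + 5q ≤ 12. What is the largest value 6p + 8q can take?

18

(p,q)=(3,0) is feasible, giving 18.
(p,q)=(0,2) is feasible, giving 16.
(p,q)=(1,1) is feasible, giving 14.
(p,q)=(2,0) is feasible, giving 12.
No feasible integer point exceeds 18.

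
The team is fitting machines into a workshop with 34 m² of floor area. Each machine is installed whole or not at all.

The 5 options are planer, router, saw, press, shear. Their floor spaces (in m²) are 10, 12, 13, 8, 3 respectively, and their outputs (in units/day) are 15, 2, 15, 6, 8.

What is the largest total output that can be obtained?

44

planer + saw + shear: floor space 10 + 13 + 3 = 26 ≤ 34, output 15 + 15 + 8 = 38.
planer + saw + press + shear: floor space 10 + 13 + 8 + 3 = 34 ≤ 34, output 15 + 15 + 6 + 8 = 44.
planer + saw + press: floor space 10 + 13 + 8 = 31 ≤ 34, output 15 + 15 + 6 = 36.
Best is planer, saw, press, and shear with total output 44.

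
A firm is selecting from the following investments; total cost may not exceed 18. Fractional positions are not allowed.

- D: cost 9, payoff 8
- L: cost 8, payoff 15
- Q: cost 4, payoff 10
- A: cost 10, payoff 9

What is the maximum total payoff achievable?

This is a 0-1 knapsack instance.
Take L and Q: cost 8 + 4 = 12 ≤ 18, payoff 15 + 10 = 25.
No other feasible combination does better.

25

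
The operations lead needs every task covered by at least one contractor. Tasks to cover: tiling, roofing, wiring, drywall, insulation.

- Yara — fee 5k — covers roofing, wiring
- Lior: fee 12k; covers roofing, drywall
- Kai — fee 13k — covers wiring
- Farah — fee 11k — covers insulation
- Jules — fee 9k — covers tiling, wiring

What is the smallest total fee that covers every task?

The greedy cost-per-new-task heuristic would pick Yara, Jules, Farah, and Lior for 37, but a cheaper cover exists.
Choose Lior, Farah, and Jules: together they cover tiling, roofing, wiring, drywall, insulation — every task.
Total fee: 12 + 11 + 9 = 32.
No cover costs less than 32.

32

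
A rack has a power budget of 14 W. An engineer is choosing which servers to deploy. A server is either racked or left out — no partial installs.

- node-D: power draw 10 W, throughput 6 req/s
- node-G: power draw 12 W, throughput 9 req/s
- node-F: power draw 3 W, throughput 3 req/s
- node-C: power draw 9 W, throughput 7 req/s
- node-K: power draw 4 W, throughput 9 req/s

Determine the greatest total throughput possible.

Take node-C and node-K: power draw 9 + 4 = 13 ≤ 14, throughput 7 + 9 = 16.
No other feasible combination does better.

16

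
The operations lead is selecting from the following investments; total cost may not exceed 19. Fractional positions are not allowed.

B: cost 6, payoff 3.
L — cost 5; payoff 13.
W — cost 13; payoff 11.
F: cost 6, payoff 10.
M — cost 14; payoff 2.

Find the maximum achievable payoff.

Allowing fractional choices, the relaxed optimum would be about 29.8, but investments are indivisible.
B + L + F: cost 6 + 5 + 6 = 17 ≤ 19, payoff 3 + 13 + 10 = 26.
L + W: cost 5 + 13 = 18 ≤ 19, payoff 13 + 11 = 24.
L + F: cost 5 + 6 = 11 ≤ 19, payoff 13 + 10 = 23.
Best is B, L, and F with total payoff 26.

26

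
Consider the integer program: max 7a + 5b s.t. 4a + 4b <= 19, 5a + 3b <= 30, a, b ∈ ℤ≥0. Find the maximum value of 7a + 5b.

(a,b)=(4,0): 4·4+4·0=16≤19, 5·4+3·0=20≤30, objective 28.
(a,b)=(3,1): 4·3+4·1=16≤19, 5·3+3·1=18≤30, objective 26.
(a,b)=(3,0): 4·3+4·0=12≤19, 5·3+3·0=15≤30, objective 21.
No feasible integer point exceeds 28.

28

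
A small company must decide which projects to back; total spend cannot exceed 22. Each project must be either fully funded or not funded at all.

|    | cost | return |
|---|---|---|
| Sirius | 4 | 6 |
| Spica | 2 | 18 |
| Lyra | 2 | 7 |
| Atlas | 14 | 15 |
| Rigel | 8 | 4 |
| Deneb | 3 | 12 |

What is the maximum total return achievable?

Take Spica, Lyra, Atlas, and Deneb: cost 2 + 2 + 14 + 3 = 21 ≤ 22, return 18 + 7 + 15 + 12 = 52.
No other feasible combination does better.

52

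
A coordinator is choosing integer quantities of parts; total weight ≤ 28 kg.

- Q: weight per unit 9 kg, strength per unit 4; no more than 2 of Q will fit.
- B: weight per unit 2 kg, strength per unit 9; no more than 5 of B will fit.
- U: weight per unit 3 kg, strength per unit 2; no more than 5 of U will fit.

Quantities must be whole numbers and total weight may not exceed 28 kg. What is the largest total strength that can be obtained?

B has the best ratio (9/2); taking only B gives at most 5×9 = 45 (stopped by the supply cap of 5).
Mixing does better — 5×B and 5×U: weight 25 ≤ 28, strength 5·9 + 5·2 = 55.

55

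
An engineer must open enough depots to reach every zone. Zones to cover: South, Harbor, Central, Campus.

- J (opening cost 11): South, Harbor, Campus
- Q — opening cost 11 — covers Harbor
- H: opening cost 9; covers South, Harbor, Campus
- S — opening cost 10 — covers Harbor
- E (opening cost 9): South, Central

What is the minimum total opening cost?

18

Choose H and E: together they cover South, Harbor, Central, Campus — every zone.
Total opening cost: 9 + 9 = 18.
No cover costs less than 18.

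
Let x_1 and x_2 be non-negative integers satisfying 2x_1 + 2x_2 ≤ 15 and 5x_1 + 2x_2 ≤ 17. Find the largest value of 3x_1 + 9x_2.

63

The continuous relaxation peaks at (0, 7.5) with value 67.50; rounding to a feasible lattice point costs some objective.
(x_1,x_2)=(0,7): 2·0+2·7=14≤15, 5·0+2·7=14≤17, objective 63.
(x_1,x_2)=(1,6): 2·1+2·6=14≤15, 5·1+2·6=17≤17, objective 57.
(x_1,x_2)=(0,6): 2·0+2·6=12≤15, 5·0+2·6=12≤17, objective 54.
The best lattice point is (0,7), giving 63.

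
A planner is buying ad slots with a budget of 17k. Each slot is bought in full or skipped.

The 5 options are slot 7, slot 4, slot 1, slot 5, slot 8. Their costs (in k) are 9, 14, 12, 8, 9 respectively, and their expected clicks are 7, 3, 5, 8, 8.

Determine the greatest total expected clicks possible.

slot 5: cost 8 ≤ 17, expected clicks 8.
slot 7 + slot 5: cost 9 + 8 = 17 ≤ 17, expected clicks 7 + 8 = 15.
slot 5 + slot 8: cost 8 + 9 = 17 ≤ 17, expected clicks 8 + 8 = 16.
Best is slot 5 and slot 8 with total expected clicks 16.

16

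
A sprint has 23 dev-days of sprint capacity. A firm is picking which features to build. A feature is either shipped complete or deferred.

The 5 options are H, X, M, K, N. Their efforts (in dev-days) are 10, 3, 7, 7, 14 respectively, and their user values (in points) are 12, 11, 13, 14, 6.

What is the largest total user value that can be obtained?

38

H + X + K: effort 10 + 3 + 7 = 20 ≤ 23, user value 12 + 11 + 14 = 37.
X + M + K: effort 3 + 7 + 7 = 17 ≤ 23, user value 11 + 13 + 14 = 38.
H + X + M: effort 10 + 3 + 7 = 20 ≤ 23, user value 12 + 11 + 13 = 36.
Best is X, M, and K with total user value 38.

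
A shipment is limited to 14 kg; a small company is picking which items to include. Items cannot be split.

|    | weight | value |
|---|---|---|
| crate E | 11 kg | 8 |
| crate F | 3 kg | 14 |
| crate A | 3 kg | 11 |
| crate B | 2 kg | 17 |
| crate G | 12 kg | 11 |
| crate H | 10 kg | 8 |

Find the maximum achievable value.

Allowing fractional choices, the relaxed optimum would be about 47.5, but items are indivisible.
crate A + crate B: weight 3 + 2 = 5 ≤ 14, value 11 + 17 = 28.
crate F + crate B: weight 3 + 2 = 5 ≤ 14, value 14 + 17 = 31.
crate F + crate A + crate B: weight 3 + 3 + 2 = 8 ≤ 14, value 14 + 11 + 17 = 42.
Best is crate F, crate A, and crate B with total value 42.

42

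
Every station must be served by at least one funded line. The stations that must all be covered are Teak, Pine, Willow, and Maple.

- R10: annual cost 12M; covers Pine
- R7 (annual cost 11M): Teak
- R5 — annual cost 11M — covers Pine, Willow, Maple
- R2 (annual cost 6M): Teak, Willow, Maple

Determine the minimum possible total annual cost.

This is a weighted set-cover instance.
Choose R5 and R2: together they cover Teak, Pine, Willow, Maple — every station.
Total annual cost: 11 + 6 = 17.

17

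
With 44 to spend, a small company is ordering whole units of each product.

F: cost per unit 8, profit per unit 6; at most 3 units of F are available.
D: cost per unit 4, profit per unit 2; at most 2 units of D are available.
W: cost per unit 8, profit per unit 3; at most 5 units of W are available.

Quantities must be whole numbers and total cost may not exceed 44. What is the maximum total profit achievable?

26

F has the best ratio (6/8); taking only F gives at most 3×6 = 18 (stopped by the supply cap of 3).
Mixing does better — 3×F, 1×D, and 2×W: cost 44 ≤ 44, profit 3·6 + 1·2 + 2·3 = 26.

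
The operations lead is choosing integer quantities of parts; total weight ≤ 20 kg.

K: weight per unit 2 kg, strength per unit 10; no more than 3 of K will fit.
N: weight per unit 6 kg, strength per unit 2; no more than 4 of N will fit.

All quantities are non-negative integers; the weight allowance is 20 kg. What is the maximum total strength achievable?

34

3×K and 2×N: weight 18 ≤ 20, strength 3·10 + 2·2 = 34.
3×K and 1×N: weight 12 ≤ 20, strength 3·10 + 1·2 = 32.
Best is 34.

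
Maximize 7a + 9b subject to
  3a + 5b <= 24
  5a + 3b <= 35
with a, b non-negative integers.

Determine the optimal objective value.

51

Relaxing integrality, the LP optimum is 53.50 at (a,b) = (6.44, 0.938), which is not an integer point.
(a,b)=(6,1) is feasible, giving 51.
(a,b)=(7,0) is feasible, giving 49.
(a,b)=(5,1) is feasible, giving 44.
(a,b)=(6,0) is feasible, giving 42.
No feasible integer point exceeds 51.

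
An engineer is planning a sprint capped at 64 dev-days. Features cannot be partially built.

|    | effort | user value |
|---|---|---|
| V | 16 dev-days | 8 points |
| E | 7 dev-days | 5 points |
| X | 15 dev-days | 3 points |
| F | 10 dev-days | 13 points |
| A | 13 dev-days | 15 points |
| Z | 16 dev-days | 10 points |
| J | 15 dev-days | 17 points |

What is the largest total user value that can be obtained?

60

Allowing fractional choices, the relaxed optimum would be about 61.5, but features are indivisible.
V + E + F + A + J: effort 16 + 7 + 10 + 13 + 15 = 61 ≤ 64, user value 8 + 5 + 13 + 15 + 17 = 58.
F + A + Z + J: effort 10 + 13 + 16 + 15 = 54 ≤ 64, user value 13 + 15 + 10 + 17 = 55.
E + F + A + Z + J: effort 7 + 10 + 13 + 16 + 15 = 61 ≤ 64, user value 5 + 13 + 15 + 10 + 17 = 60.
Best is E, F, A, Z, and J with total user value 60.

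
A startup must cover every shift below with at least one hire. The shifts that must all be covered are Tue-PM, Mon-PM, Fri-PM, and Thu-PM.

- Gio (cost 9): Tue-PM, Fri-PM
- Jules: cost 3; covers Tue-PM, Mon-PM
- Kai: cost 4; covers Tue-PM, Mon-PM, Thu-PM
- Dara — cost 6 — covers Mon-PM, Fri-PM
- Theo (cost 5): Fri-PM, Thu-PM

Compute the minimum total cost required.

8

Choose Jules and Theo: together they cover Tue-PM, Mon-PM, Fri-PM, Thu-PM — every shift.
Total cost: 3 + 5 = 8.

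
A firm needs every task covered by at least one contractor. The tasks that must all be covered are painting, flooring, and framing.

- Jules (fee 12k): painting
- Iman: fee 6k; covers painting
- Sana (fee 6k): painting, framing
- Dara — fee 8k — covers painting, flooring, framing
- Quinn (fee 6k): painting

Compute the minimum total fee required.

8

This is a weighted set-cover instance.
Dara alone covers painting, flooring, framing — every task.
Total fee: 8.
No cover costs less than 8.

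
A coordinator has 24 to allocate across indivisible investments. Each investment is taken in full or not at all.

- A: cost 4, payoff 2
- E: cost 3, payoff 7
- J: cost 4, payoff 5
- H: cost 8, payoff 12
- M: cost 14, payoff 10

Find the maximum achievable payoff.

Allowing fractional choices, the relaxed optimum would be about 30.4, but investments are indivisible.
A + E + J + H: cost 4 + 3 + 4 + 8 = 19 ≤ 24, payoff 2 + 7 + 5 + 12 = 26.
E + J + H: cost 3 + 4 + 8 = 15 ≤ 24, payoff 7 + 5 + 12 = 24.
Best is A, E, J, and H with total payoff 26.

26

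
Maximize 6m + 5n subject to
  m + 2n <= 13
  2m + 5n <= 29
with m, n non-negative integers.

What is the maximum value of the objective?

78

(m,n)=(13,0): 1·13+2·0=13≤13, 2·13+5·0=26≤29, objective 78.
(m,n)=(12,0): 1·12+2·0=12≤13, 2·12+5·0=24≤29, objective 72.
No feasible integer point exceeds 78.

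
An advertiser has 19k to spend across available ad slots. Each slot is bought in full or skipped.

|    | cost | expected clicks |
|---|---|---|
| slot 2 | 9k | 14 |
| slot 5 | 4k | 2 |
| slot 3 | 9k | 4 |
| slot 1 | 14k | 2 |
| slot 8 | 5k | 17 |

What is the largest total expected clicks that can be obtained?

33

slot 2 + slot 5 + slot 8: cost 9 + 4 + 5 = 18 ≤ 19, expected clicks 14 + 2 + 17 = 33.
slot 2 + slot 8: cost 9 + 5 = 14 ≤ 19, expected clicks 14 + 17 = 31.
slot 5 + slot 3 + slot 8: cost 4 + 9 + 5 = 18 ≤ 19, expected clicks 2 + 4 + 17 = 23.
Best is slot 2, slot 5, and slot 8 with total expected clicks 33.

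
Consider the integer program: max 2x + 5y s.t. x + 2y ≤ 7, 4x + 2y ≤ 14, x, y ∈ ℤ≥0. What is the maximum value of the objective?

17

Relaxing integrality, the LP optimum is 17.50 at (x,y) = (0, 3.5), which is not an integer point.
(x,y)=(1,3): 1·1+2·3=7≤7, 4·1+2·3=10≤14, objective 17.
(x,y)=(0,3): 1·0+2·3=6≤7, 4·0+2·3=6≤14, objective 15.
(x,y)=(2,2): 1·2+2·2=6≤7, 4·2+2·2=12≤14, objective 14.
Maximum is 17 at (x,y)=(1,3).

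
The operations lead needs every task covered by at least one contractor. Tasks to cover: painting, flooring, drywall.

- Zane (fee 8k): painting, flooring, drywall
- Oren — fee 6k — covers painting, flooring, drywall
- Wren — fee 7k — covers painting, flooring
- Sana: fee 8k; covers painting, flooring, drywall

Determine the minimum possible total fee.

Oren alone covers painting, flooring, drywall — every task.
Total fee: 6.
No cover costs less than 6.

6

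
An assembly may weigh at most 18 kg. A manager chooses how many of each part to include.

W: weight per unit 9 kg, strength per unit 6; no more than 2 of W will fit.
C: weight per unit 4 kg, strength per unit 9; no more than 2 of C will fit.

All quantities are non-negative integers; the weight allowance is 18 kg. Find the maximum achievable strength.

24

Take 1×W and 2×C: weight 17 ≤ 18, strength 1·6 + 2·9 = 24.
C has the best ratio (9/4) and is taken to its limit of 2; remaining capacity is filled optimally with the others.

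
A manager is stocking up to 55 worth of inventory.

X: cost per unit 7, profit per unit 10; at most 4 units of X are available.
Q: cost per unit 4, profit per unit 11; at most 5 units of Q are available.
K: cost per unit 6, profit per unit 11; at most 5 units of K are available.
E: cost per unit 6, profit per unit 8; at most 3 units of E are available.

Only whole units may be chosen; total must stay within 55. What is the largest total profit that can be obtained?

110

1×X, 4×Q, and 5×K: cost 53 ≤ 55, profit 1·10 + 4·11 + 5·11 = 109.
5×Q and 5×K: cost 50 ≤ 55, profit 5·11 + 5·11 = 110.
Best is 110.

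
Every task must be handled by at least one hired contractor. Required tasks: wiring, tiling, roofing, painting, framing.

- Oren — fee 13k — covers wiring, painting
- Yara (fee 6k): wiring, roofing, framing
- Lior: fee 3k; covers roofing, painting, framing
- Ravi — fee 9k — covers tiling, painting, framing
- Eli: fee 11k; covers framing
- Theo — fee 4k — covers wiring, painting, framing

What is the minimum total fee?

The greedy cost-per-new-task heuristic would pick Lior, Theo, and Ravi for 16, but a cheaper cover exists.
Choose Yara and Ravi: together they cover wiring, tiling, roofing, painting, framing — every task.
Total fee: 6 + 9 = 15.
No cover costs less than 15.

15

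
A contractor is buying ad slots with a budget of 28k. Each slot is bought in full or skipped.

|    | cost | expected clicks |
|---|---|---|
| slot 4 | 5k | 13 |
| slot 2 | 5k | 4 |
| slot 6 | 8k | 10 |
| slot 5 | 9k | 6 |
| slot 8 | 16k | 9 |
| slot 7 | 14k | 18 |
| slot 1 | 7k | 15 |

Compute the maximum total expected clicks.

This is a 0-1 knapsack instance.
Take slot 4, slot 7, and slot 1: cost 5 + 14 + 7 = 26 ≤ 28, expected clicks 13 + 18 + 15 = 46.
No other feasible combination does better.

46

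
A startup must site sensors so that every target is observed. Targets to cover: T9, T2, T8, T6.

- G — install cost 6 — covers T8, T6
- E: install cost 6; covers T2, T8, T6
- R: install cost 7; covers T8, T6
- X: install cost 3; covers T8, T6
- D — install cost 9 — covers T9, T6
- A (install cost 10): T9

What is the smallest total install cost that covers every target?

15

This is an integer covering problem.
The greedy cost-per-new-target heuristic would pick X, E, and D for 18, but a cheaper cover exists.
Choose E and D: together they cover T9, T2, T8, T6 — every target.
Total install cost: 6 + 9 = 15.
No cover costs less than 15.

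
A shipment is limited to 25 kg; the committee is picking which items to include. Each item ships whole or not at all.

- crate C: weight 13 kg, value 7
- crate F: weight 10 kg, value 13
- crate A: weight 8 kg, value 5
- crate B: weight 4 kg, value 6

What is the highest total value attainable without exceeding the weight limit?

crate F + crate A + crate B: weight 10 + 8 + 4 = 22 ≤ 25, value 13 + 5 + 6 = 24.
crate F + crate B: weight 10 + 4 = 14 ≤ 25, value 13 + 6 = 19.
crate C + crate F: weight 13 + 10 = 23 ≤ 25, value 7 + 13 = 20.
Best is crate F, crate A, and crate B with total value 24.

24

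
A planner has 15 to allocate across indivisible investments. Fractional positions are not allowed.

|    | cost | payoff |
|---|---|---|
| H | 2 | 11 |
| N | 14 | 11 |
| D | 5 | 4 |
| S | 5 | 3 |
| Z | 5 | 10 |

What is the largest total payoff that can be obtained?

H + S + Z: cost 2 + 5 + 5 = 12 ≤ 15, payoff 11 + 3 + 10 = 24.
H + D + Z: cost 2 + 5 + 5 = 12 ≤ 15, payoff 11 + 4 + 10 = 25.
Best is H, D, and Z with total payoff 25.

25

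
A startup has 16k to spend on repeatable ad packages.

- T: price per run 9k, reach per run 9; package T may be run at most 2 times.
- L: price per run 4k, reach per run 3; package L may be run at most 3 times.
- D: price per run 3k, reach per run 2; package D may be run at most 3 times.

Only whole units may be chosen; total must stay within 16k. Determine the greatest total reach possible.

1×T and 2×D: price 15 ≤ 16, reach 1·9 + 2·2 = 13.
1×T, 1×L, and 1×D: price 16 ≤ 16, reach 1·9 + 1·3 + 1·2 = 14.
Best is 14.

14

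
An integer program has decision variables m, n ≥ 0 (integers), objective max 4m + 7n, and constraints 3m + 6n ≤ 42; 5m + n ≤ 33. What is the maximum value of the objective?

51

(m,n)=(4,5): 3·4+6·5=42≤42, 5·4+1·5=25≤33, objective 51.
(m,n)=(5,4): 3·5+6·4=39≤42, 5·5+1·4=29≤33, objective 48.
(m,n)=(3,5): 3·3+6·5=39≤42, 5·3+1·5=20≤33, objective 47.
The best lattice point is (4,5), giving 51.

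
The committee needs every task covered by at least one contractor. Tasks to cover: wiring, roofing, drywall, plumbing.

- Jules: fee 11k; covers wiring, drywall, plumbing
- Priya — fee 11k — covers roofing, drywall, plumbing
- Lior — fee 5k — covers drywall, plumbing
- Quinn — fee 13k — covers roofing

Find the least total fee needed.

This is an integer covering problem.
The greedy cost-per-new-task heuristic would pick Lior, Jules, and Priya for 27, but a cheaper cover exists.
Choose Jules and Priya: together they cover wiring, roofing, drywall, plumbing — every task.
Total fee: 11 + 11 = 22.
No cover costs less than 22.

22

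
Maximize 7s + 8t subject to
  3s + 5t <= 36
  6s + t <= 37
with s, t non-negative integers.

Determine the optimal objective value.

Relaxing integrality, the LP optimum is 69.74 at (s,t) = (5.52, 3.89), which is not an integer point.
(s,t)=(5,4): 3·5+5·4=35≤36, 6·5+1·4=34≤37, objective 67.
(s,t)=(4,4): 3·4+5·4=32≤36, 6·4+1·4=28≤37, objective 60.
(s,t)=(5,3): 3·5+5·3=30≤36, 6·5+1·3=33≤37, objective 59.
Maximum is 67 at (s,t)=(5,4).

67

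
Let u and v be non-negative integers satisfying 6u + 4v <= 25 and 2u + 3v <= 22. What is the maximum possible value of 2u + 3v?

18

The continuous relaxation peaks at (0, 6.25) with value 18.75; rounding to a feasible lattice point costs some objective.
(u,v)=(0,6): 6·0+4·6=24≤25, 2·0+3·6=18≤22, objective 18.
(u,v)=(0,5): 6·0+4·5=20≤25, 2·0+3·5=15≤22, objective 15.
The best lattice point is (0,6), giving 18.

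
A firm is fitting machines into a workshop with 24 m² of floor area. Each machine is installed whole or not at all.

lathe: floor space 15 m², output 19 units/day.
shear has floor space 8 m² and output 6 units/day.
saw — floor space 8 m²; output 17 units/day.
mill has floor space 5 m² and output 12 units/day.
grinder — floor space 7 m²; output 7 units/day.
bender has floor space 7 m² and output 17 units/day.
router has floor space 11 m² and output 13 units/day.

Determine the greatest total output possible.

Allowing fractional choices, the relaxed optimum would be about 51.1, but machines are indivisible.
mill + bender + router: floor space 5 + 7 + 11 = 23 ≤ 24, output 12 + 17 + 13 = 42.
saw + mill + router: floor space 8 + 5 + 11 = 24 ≤ 24, output 17 + 12 + 13 = 42.
saw + mill + bender: floor space 8 + 5 + 7 = 20 ≤ 24, output 17 + 12 + 17 = 46.
Best is saw, mill, and bender with total output 46.

46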